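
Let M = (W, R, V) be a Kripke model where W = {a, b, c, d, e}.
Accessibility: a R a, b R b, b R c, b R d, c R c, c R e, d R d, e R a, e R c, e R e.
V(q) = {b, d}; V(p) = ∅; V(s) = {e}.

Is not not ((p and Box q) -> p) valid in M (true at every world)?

Yes

Let φ = not not ((p and Box q) -> p). Evaluate φ at each world:
  a (successors {a}): φ is true.
  b (successors {b, c, d}): φ is true.
  c (successors {c, e}): φ is true.
  d (successors {d}): φ is true.
  e (successors {a, c, e}): φ is true.
For instance, at c:
  At c: not ((p and Box q) -> p) is false, so not not ((p and Box q) -> p) is true.
    At c: (p and Box q) -> p is true, so not ((p and Box q) -> p) is false.
      At c: p and Box q is false, p is false, so (p and Box q) -> p is true.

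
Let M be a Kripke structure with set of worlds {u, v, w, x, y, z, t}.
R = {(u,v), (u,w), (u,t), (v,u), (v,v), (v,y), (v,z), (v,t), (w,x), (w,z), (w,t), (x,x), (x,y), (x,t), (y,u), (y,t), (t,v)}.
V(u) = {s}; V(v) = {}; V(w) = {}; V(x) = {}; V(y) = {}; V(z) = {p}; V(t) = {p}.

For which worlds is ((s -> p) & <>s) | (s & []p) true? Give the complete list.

v, y

Recall that []ψ holds at a world iff ψ holds at every accessible world, and <>ψ holds iff ψ holds at some accessible world.
Let φ = ((s -> p) & <>s) | (s & []p). Evaluate φ at each world:
  u (successors {v, w, t}): φ is false.
  v (successors {u, v, y, z, t}): φ is true.
  w (successors {x, z, t}): φ is false.
  x (successors {x, y, t}): φ is false.
  y (successors {u, t}): φ is true.
  z (successors ∅): φ is false.
  t (successors {v}): φ is false.
For instance, at x:
  At x: (s -> p) & <>s is false, s & []p is false, so ((s -> p) & <>s) | (s & []p) is false.
    At x: s -> p is true, <>s is false, so (s -> p) & <>s is false.
      At x: <>s requires s at some successor in {x, y, t}.
        At x: s is false.
        At y: s is false.
        At t: s is false.
      So <>s is false at x.
    At x: s is false, []p is false, so s & []p is false.
      At x: []p requires p at every successor {x, y, t}.
        p fails at x, so []p is false at x.
Satisfying worlds: {v, y}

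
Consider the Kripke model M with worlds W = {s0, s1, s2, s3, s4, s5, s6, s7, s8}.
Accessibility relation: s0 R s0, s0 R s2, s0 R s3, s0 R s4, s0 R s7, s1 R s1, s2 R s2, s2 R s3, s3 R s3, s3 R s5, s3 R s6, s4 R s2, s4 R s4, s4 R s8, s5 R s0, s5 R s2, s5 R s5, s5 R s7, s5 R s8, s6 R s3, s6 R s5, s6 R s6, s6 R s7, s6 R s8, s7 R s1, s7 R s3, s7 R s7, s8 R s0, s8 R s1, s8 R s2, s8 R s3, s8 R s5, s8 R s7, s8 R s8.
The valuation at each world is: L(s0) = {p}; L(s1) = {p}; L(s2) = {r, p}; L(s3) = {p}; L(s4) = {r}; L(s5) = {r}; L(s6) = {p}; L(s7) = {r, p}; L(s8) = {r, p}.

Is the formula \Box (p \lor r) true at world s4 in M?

Yes

At s4: \Box (p \lor r) requires p \lor r at every successor {s2, s4, s8}.
  At s2: p \lor r is true.
  At s4: p \lor r is true.
  At s8: p \lor r is true.
So \Box (p \lor r) is true at s4.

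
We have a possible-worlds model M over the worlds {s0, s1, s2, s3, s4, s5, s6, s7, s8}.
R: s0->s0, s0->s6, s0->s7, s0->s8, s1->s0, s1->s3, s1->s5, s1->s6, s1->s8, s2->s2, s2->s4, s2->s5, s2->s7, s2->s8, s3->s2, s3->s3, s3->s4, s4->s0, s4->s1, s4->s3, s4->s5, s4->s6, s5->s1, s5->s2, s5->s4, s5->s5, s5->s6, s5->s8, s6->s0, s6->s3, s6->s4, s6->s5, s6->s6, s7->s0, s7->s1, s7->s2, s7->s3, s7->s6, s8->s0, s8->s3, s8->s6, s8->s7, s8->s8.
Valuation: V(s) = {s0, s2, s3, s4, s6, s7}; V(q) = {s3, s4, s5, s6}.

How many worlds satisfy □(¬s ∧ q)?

Let φ = □(¬s ∧ q). Evaluate φ at each world:
  s0 (successors {s0, s6, s7, s8}): φ is false.
  s1 (successors {s0, s3, s5, s6, s8}): φ is false.
  s2 (successors {s2, s4, s5, s7, s8}): φ is false.
  s3 (successors {s2, s3, s4}): φ is false.
  s4 (successors {s0, s1, s3, s5, s6}): φ is false.
  s5 (successors {s1, s2, s4, s5, s6, s8}): φ is false.
  s6 (successors {s0, s3, s4, s5, s6}): φ is false.
  s7 (successors {s0, s1, s2, s3, s6}): φ is false.
  s8 (successors {s0, s3, s6, s7, s8}): φ is false.
For instance, at s8:
  At s8: □(¬s ∧ q) requires ¬s ∧ q at every successor {s0, s3, s6, s7, s8}.
    ¬s ∧ q fails at s0, so □(¬s ∧ q) is false at s8.
Satisfying worlds: none.

0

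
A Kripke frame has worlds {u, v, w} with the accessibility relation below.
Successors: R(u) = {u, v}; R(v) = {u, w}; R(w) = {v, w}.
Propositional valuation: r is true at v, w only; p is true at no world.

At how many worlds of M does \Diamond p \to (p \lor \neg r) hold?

Let φ = \Diamond p \to (p \lor \neg r). Evaluate φ at each world:
  u (successors {u, v}): φ is true.
  v (successors {u, w}): φ is true.
  w (successors {v, w}): φ is true.
For instance, at u:
  At u: \Diamond p is false, p \lor \neg r is true, so \Diamond p \to (p \lor \neg r) is true.
    At u: \Diamond p requires p at some successor in {u, v}.
      At u: p is false.
      At v: p is false.
    So \Diamond p is false at u.
Satisfying worlds: {u, v, w}

3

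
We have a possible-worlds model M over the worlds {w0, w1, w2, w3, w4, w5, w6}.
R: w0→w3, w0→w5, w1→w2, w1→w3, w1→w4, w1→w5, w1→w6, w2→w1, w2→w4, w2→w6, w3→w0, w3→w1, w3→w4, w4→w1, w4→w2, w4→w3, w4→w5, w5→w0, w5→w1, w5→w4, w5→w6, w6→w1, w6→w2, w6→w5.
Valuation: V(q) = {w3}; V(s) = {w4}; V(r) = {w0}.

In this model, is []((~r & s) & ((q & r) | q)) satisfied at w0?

No

At w0: []((~r & s) & ((q & r) | q)) requires (~r & s) & ((q & r) | q) at every successor {w3, w5}.
  (~r & s) & ((q & r) | q) fails at w3, so []((~r & s) & ((q & r) | q)) is false at w0.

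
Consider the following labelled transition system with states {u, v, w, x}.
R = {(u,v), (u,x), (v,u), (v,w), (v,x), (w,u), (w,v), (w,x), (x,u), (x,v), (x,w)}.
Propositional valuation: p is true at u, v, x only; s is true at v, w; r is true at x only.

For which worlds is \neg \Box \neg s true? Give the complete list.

u, v, w, x

Let φ = \neg \Box \neg s. Evaluate φ at each world:
  u (successors {v, x}): φ is true.
  v (successors {u, w, x}): φ is true.
  w (successors {u, v, x}): φ is true.
  x (successors {u, v, w}): φ is true.
For instance, at u:
  At u: \Box \neg s is false, so \neg \Box \neg s is true.
    At u: \Box \neg s requires \neg s at every successor {v, x}.
      \neg s fails at v, so \Box \neg s is false at u.
Satisfying worlds: {u, v, w, x}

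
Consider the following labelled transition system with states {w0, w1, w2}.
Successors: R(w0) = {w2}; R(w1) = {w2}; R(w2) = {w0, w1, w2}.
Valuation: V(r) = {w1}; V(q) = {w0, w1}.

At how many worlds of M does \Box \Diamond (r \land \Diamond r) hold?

Let φ = \Box \Diamond (r \land \Diamond r). Evaluate φ at each world:
  w0 (successors {w2}): φ is false.
  w1 (successors {w2}): φ is false.
  w2 (successors {w0, w1, w2}): φ is false.
For instance, at w2:
  At w2: \Box \Diamond (r \land \Diamond r) requires \Diamond (r \land \Diamond r) at every successor {w0, w1, w2}.
    \Diamond (r \land \Diamond r) fails at w0, so \Box \Diamond (r \land \Diamond r) is false at w2.
      At w0: \Diamond (r \land \Diamond r) requires r \land \Diamond r at some successor in {w2}.
        At w2: r \land \Diamond r is false.
      So \Diamond (r \land \Diamond r) is false at w0.
Satisfying worlds: none.

0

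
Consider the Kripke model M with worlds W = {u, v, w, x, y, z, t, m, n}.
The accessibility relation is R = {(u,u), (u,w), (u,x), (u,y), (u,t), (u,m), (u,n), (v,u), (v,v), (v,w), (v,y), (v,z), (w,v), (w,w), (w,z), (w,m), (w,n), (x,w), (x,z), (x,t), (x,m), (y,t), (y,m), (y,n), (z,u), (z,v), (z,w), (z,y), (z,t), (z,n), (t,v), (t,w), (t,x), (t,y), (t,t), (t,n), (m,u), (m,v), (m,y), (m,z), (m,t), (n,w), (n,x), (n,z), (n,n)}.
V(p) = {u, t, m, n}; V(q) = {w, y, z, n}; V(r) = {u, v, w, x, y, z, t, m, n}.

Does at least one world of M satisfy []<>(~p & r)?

Let φ = []<>(~p & r). Evaluate φ at each world:
  u (successors {u, w, x, y, t, m, n}): φ is false.
  v (successors {u, v, w, y, z}): φ is false.
  w (successors {v, w, z, m, n}): φ is true.
  x (successors {w, z, t, m}): φ is true.
  y (successors {t, m, n}): φ is true.
  z (successors {u, v, w, y, t, n}): φ is false.
  t (successors {v, w, x, y, t, n}): φ is false.
  m (successors {u, v, y, z, t}): φ is false.
  n (successors {w, x, z, n}): φ is true.
Detail at w (witness):
  At w: []<>(~p & r) requires <>(~p & r) at every successor {v, w, z, m, n}.
    At v: <>(~p & r) is true.
    At w: <>(~p & r) is true.
    At z: <>(~p & r) is true.
    At m: <>(~p & r) is true.
    At n: <>(~p & r) is true.
  So []<>(~p & r) is true at w.

Yes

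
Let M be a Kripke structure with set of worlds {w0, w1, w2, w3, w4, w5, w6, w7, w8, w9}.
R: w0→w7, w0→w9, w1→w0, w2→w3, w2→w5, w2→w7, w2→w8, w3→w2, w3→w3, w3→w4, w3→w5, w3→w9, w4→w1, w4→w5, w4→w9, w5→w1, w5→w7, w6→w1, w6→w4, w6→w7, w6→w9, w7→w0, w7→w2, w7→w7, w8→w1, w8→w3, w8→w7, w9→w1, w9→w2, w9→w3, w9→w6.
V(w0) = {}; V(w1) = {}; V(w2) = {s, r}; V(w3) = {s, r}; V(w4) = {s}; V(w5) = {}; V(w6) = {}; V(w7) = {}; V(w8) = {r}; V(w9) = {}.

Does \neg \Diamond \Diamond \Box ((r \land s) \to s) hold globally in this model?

Recall that \Box ψ holds at a world iff ψ holds at every accessible world, and \Diamond ψ holds iff ψ holds at some accessible world.
Let φ = \neg \Diamond \Diamond \Box ((r \land s) \to s). Evaluate φ at each world:
  w0 (successors {w7, w9}): φ is false.
  w1 (successors {w0}): φ is false.
  w2 (successors {w3, w5, w7, w8}): φ is false.
  w3 (successors {w2, w3, w4, w5, w9}): φ is false.
  w4 (successors {w1, w5, w9}): φ is false.
  w5 (successors {w1, w7}): φ is false.
  w6 (successors {w1, w4, w7, w9}): φ is false.
  w7 (successors {w0, w2, w7}): φ is false.
  w8 (successors {w1, w3, w7}): φ is false.
  w9 (successors {w1, w2, w3, w6}): φ is false.
Detail at w0 (counterexample):
  At w0: \Diamond \Diamond \Box ((r \land s) \to s) is true, so \neg \Diamond \Diamond \Box ((r \land s) \to s) is false.
    At w0: \Diamond \Diamond \Box ((r \land s) \to s) requires \Diamond \Box ((r \land s) \to s) at some successor in {w7, w9}.
      \Diamond \Box ((r \land s) \to s) holds at w7, so \Diamond \Diamond \Box ((r \land s) \to s) is true at w0.

No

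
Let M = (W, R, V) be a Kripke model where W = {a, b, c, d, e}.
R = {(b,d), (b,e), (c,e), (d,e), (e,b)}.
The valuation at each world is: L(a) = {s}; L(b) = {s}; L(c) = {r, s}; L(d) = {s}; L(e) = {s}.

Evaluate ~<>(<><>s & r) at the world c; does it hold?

Yes

At c: <>(<><>s & r) is false, so ~<>(<><>s & r) is true.
  At c: <>(<><>s & r) requires <><>s & r at some successor in {e}.
    At e: <><>s & r is false.
  So <>(<><>s & r) is false at c.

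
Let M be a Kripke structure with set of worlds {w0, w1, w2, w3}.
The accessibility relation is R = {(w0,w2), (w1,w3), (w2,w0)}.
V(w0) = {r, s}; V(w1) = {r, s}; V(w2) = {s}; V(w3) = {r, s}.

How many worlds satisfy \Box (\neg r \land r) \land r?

Let φ = \Box (\neg r \land r) \land r. Evaluate φ at each world:
  w0 (successors {w2}): φ is false.
  w1 (successors {w3}): φ is false.
  w2 (successors {w0}): φ is false.
  w3 (successors ∅): φ is true.
For instance, at w2:
  At w2: \Box (\neg r \land r) is false, r is false, so \Box (\neg r \land r) \land r is false.
    At w2: \Box (\neg r \land r) requires \neg r \land r at every successor {w0}.
      \neg r \land r fails at w0, so \Box (\neg r \land r) is false at w2.
Satisfying worlds: {w3}

1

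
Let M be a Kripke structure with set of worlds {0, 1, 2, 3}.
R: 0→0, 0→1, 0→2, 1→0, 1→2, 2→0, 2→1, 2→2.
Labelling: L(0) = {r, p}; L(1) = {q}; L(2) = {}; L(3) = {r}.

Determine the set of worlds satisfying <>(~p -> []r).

0, 1, 2

Let φ = <>(~p -> []r). Evaluate φ at each world:
  0 (successors {0, 1, 2}): φ is true.
  1 (successors {0, 2}): φ is true.
  2 (successors {0, 1, 2}): φ is true.
  3 (successors ∅): φ is false.
For instance, at 0:
  At 0: <>(~p -> []r) requires ~p -> []r at some successor in {0, 1, 2}.
    ~p -> []r holds at 0, so <>(~p -> []r) is true at 0.
      At 0: ~p is false, []r is false, so ~p -> []r is true.
Satisfying worlds: {0, 1, 2}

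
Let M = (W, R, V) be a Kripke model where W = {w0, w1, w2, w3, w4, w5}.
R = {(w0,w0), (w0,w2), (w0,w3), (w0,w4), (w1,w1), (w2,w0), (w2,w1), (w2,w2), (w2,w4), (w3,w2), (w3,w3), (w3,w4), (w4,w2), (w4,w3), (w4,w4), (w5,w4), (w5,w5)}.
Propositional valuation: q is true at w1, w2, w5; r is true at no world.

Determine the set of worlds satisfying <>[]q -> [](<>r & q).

w0, w3, w4, w5

Let φ = <>[]q -> [](<>r & q). Evaluate φ at each world:
  w0 (successors {w0, w2, w3, w4}): φ is true.
  w1 (successors {w1}): φ is false.
  w2 (successors {w0, w1, w2, w4}): φ is false.
  w3 (successors {w2, w3, w4}): φ is true.
  w4 (successors {w2, w3, w4}): φ is true.
  w5 (successors {w4, w5}): φ is true.
For instance, at w2:
  At w2: <>[]q is true, [](<>r & q) is false, so <>[]q -> [](<>r & q) is false.
    At w2: <>[]q requires []q at some successor in {w0, w1, w2, w4}.
      []q holds at w1, so <>[]q is true at w2.
    At w2: [](<>r & q) requires <>r & q at every successor {w0, w1, w2, w4}.
      <>r & q fails at w0, so [](<>r & q) is false at w2.
Satisfying worlds: {w0, w3, w4, w5}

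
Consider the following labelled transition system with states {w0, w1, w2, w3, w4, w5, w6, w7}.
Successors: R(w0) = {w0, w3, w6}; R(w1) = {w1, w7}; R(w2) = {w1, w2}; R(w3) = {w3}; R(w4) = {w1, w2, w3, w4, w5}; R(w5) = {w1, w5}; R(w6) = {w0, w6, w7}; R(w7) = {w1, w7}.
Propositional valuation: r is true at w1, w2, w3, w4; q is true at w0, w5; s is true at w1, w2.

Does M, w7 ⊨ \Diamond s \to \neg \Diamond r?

At w7: \Diamond s is true, \neg \Diamond r is false, so \Diamond s \to \neg \Diamond r is false.
  At w7: \Diamond s requires s at some successor in {w1, w7}.
    s holds at w1, so \Diamond s is true at w7.
  At w7: \Diamond r is true, so \neg \Diamond r is false.
    At w7: \Diamond r requires r at some successor in {w1, w7}.
      r holds at w1, so \Diamond r is true at w7.

No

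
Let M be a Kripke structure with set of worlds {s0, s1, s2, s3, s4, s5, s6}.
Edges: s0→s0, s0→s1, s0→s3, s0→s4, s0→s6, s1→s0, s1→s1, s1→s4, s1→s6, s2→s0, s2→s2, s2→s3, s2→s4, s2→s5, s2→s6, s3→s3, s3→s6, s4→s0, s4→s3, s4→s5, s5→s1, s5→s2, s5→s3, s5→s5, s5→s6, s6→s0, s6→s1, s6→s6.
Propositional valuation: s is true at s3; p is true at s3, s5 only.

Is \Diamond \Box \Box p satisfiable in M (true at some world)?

Recall that \Box ψ holds at a world iff ψ holds at every accessible world, and \Diamond ψ holds iff ψ holds at some accessible world.
Let φ = \Diamond \Box \Box p. Evaluate φ at each world:
  s0 (successors {s0, s1, s3, s4, s6}): φ is false.
  s1 (successors {s0, s1, s4, s6}): φ is false.
  s2 (successors {s0, s2, s3, s4, s5, s6}): φ is false.
  s3 (successors {s3, s6}): φ is false.
  s4 (successors {s0, s3, s5}): φ is false.
  s5 (successors {s1, s2, s3, s5, s6}): φ is false.
  s6 (successors {s0, s1, s6}): φ is false.
For instance, at s3:
  At s3: \Diamond \Box \Box p requires \Box \Box p at some successor in {s3, s6}.
    At s3: \Box \Box p is false.
    At s6: \Box \Box p is false.
  So \Diamond \Box \Box p is false at s3.

No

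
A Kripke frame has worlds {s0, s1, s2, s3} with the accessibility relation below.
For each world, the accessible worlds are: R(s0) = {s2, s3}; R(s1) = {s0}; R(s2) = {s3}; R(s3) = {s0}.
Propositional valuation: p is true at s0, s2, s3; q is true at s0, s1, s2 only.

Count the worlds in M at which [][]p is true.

4

Let φ = [][]p. Evaluate φ at each world:
  s0 (successors {s2, s3}): φ is true.
  s1 (successors {s0}): φ is true.
  s2 (successors {s3}): φ is true.
  s3 (successors {s0}): φ is true.
For instance, at s3:
  At s3: [][]p requires []p at every successor {s0}.
      At s0: []p requires p at every successor {s2, s3}.
        At s2: p is true.
        At s3: p is true.
      So []p is true at s0.
  So [][]p is true at s3.
Satisfying worlds: {s0, s1, s2, s3}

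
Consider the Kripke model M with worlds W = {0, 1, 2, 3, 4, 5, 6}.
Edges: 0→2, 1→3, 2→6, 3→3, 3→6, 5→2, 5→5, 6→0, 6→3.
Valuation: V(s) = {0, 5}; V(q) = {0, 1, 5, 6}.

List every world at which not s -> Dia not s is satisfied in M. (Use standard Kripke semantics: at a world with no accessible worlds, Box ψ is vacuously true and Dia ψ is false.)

Let φ = not s -> Dia not s. Evaluate φ at each world:
  0 (successors {2}): φ is true.
  1 (successors {3}): φ is true.
  2 (successors {6}): φ is true.
  3 (successors {3, 6}): φ is true.
  4 (successors ∅): φ is false.
  5 (successors {2, 5}): φ is true.
  6 (successors {0, 3}): φ is true.
For instance, at 3:
  At 3: not s is true, Dia not s is true, so not s -> Dia not s is true.
    At 3: Dia not s requires not s at some successor in {3, 6}.
      not s holds at 3, so Dia not s is true at 3.
Satisfying worlds: {0, 1, 2, 3, 5, 6}

0, 1, 2, 3, 5, 6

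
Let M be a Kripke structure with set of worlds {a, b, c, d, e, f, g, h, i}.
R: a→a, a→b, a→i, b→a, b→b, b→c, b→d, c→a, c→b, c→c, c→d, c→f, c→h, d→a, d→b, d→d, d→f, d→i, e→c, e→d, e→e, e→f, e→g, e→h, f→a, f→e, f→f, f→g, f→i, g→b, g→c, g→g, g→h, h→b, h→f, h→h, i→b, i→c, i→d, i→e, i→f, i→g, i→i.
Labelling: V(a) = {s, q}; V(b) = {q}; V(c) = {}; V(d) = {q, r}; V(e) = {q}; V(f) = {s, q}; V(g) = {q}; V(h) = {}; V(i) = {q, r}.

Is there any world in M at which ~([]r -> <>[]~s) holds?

Let φ = ~([]r -> <>[]~s). Evaluate φ at each world:
  a (successors {a, b, i}): φ is false.
  b (successors {a, b, c, d}): φ is false.
  c (successors {a, b, c, d, f, h}): φ is false.
  d (successors {a, b, d, f, i}): φ is false.
  e (successors {c, d, e, f, g, h}): φ is false.
  f (successors {a, e, f, g, i}): φ is false.
  g (successors {b, c, g, h}): φ is false.
  h (successors {b, f, h}): φ is false.
  i (successors {b, c, d, e, f, g, i}): φ is false.
For instance, at h:
  At h: []r -> <>[]~s is true, so ~([]r -> <>[]~s) is false.
    At h: []r is false, <>[]~s is false, so []r -> <>[]~s is true.
      At h: []r requires r at every successor {b, f, h}.
        r fails at b, so []r is false at h.
      At h: <>[]~s requires []~s at some successor in {b, f, h}.
        At b: []~s is false.
        At f: []~s is false.
        At h: []~s is false.
      So <>[]~s is false at h.

No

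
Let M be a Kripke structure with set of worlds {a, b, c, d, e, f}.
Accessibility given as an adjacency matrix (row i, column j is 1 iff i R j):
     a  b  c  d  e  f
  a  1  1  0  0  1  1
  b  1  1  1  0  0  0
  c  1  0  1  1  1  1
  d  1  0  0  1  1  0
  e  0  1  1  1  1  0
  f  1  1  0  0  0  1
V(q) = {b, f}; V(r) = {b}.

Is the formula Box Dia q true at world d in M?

At d: Box Dia q requires Dia q at every successor {a, d, e}.
  Dia q fails at d, so Box Dia q is false at d.
    At d: Dia q requires q at some successor in {a, d, e}.
      At a: q is false.
      At d: q is false.
      At e: q is false.
    So Dia q is false at d.

No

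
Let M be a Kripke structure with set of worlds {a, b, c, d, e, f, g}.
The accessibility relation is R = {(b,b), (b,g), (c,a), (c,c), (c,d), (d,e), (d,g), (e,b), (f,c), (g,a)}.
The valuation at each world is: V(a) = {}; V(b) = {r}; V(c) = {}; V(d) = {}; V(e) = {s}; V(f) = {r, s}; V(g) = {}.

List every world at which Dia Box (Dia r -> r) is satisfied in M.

b, c, d, e, f, g

Recall that Box ψ holds at a world iff ψ holds at every accessible world, and Dia ψ holds iff ψ holds at some accessible world.
Let φ = Dia Box (Dia r -> r). Evaluate φ at each world:
  a (successors ∅): φ is false.
  b (successors {b, g}): φ is true.
  c (successors {a, c, d}): φ is true.
  d (successors {e, g}): φ is true.
  e (successors {b}): φ is true.
  f (successors {c}): φ is true.
  g (successors {a}): φ is true.
For instance, at d:
  At d: Dia Box (Dia r -> r) requires Box (Dia r -> r) at some successor in {e, g}.
    Box (Dia r -> r) holds at e, so Dia Box (Dia r -> r) is true at d.
      At e: Box (Dia r -> r) requires Dia r -> r at every successor {b}.
        At b: Dia r -> r is true.
      So Box (Dia r -> r) is true at e.
Satisfying worlds: {b, c, d, e, f, g}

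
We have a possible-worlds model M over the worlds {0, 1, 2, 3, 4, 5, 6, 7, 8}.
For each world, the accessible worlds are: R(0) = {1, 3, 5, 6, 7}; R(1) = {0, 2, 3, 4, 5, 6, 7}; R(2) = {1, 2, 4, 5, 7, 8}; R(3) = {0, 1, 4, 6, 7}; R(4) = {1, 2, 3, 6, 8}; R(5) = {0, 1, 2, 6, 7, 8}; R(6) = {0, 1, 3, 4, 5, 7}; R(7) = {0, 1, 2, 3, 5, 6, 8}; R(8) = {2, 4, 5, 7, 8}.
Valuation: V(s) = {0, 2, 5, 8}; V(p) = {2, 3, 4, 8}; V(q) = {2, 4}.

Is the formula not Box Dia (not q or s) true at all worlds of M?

No

Let φ = not Box Dia (not q or s). Evaluate φ at each world:
  0 (successors {1, 3, 5, 6, 7}): φ is false.
  1 (successors {0, 2, 3, 4, 5, 6, 7}): φ is false.
  2 (successors {1, 2, 4, 5, 7, 8}): φ is false.
  3 (successors {0, 1, 4, 6, 7}): φ is false.
  4 (successors {1, 2, 3, 6, 8}): φ is false.
  5 (successors {0, 1, 2, 6, 7, 8}): φ is false.
  6 (successors {0, 1, 3, 4, 5, 7}): φ is false.
  7 (successors {0, 1, 2, 3, 5, 6, 8}): φ is false.
  8 (successors {2, 4, 5, 7, 8}): φ is false.
Detail at 0 (counterexample):
  At 0: Box Dia (not q or s) is true, so not Box Dia (not q or s) is false.
    At 0: Box Dia (not q or s) requires Dia (not q or s) at every successor {1, 3, 5, 6, 7}.
      At 1: Dia (not q or s) is true.
      At 3: Dia (not q or s) is true.
      At 5: Dia (not q or s) is true.
      At 6: Dia (not q or s) is true.
      At 7: Dia (not q or s) is true.
    So Box Dia (not q or s) is true at 0.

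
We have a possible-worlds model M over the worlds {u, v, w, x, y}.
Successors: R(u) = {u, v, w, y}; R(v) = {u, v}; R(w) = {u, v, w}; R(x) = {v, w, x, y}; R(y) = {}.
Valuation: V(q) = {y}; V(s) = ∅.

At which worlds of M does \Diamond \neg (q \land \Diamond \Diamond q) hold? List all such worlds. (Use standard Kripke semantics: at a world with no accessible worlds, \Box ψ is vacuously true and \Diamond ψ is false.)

u, v, w, x

Let φ = \Diamond \neg (q \land \Diamond \Diamond q). Evaluate φ at each world:
  u (successors {u, v, w, y}): φ is true.
  v (successors {u, v}): φ is true.
  w (successors {u, v, w}): φ is true.
  x (successors {v, w, x, y}): φ is true.
  y (successors ∅): φ is false.
For instance, at v:
  At v: \Diamond \neg (q \land \Diamond \Diamond q) requires \neg (q \land \Diamond \Diamond q) at some successor in {u, v}.
    \neg (q \land \Diamond \Diamond q) holds at u, so \Diamond \neg (q \land \Diamond \Diamond q) is true at v.
      At u: q \land \Diamond \Diamond q is false, so \neg (q \land \Diamond \Diamond q) is true.
Satisfying worlds: {u, v, w, x}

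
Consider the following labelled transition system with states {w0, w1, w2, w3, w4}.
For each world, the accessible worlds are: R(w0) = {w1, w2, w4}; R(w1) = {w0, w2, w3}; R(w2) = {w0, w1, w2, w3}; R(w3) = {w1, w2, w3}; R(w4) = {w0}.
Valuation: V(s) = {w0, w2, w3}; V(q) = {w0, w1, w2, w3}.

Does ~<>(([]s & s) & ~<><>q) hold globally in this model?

Yes

Let φ = ~<>(([]s & s) & ~<><>q). Evaluate φ at each world:
  w0 (successors {w1, w2, w4}): φ is true.
  w1 (successors {w0, w2, w3}): φ is true.
  w2 (successors {w0, w1, w2, w3}): φ is true.
  w3 (successors {w1, w2, w3}): φ is true.
  w4 (successors {w0}): φ is true.
For instance, at w2:
  At w2: <>(([]s & s) & ~<><>q) is false, so ~<>(([]s & s) & ~<><>q) is true.
    At w2: <>(([]s & s) & ~<><>q) requires ([]s & s) & ~<><>q at some successor in {w0, w1, w2, w3}.
      At w0: ([]s & s) & ~<><>q is false.
      At w1: ([]s & s) & ~<><>q is false.
      At w2: ([]s & s) & ~<><>q is false.
      At w3: ([]s & s) & ~<><>q is false.
    So <>(([]s & s) & ~<><>q) is false at w2.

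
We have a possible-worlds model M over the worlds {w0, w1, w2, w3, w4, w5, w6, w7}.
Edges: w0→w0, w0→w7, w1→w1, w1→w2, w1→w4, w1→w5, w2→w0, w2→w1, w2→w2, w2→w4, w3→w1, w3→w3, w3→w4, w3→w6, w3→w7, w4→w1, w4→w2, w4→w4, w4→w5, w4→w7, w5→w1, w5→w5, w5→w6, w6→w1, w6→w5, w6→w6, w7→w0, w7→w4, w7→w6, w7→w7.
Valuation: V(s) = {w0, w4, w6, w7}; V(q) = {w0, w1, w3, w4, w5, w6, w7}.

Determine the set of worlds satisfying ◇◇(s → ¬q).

w1, w2, w3, w4, w5, w6, w7

Recall that ◇ψ holds at a world iff ψ holds at some accessible world.
Let φ = ◇◇(s → ¬q). Evaluate φ at each world:
  w0 (successors {w0, w7}): φ is false.
  w1 (successors {w1, w2, w4, w5}): φ is true.
  w2 (successors {w0, w1, w2, w4}): φ is true.
  w3 (successors {w1, w3, w4, w6, w7}): φ is true.
  w4 (successors {w1, w2, w4, w5, w7}): φ is true.
  w5 (successors {w1, w5, w6}): φ is true.
  w6 (successors {w1, w5, w6}): φ is true.
  w7 (successors {w0, w4, w6, w7}): φ is true.
For instance, at w3:
  At w3: ◇◇(s → ¬q) requires ◇(s → ¬q) at some successor in {w1, w3, w4, w6, w7}.
    ◇(s → ¬q) holds at w1, so ◇◇(s → ¬q) is true at w3.
      At w1: ◇(s → ¬q) requires s → ¬q at some successor in {w1, w2, w4, w5}.
        s → ¬q holds at w1, so ◇(s → ¬q) is true at w1.
Satisfying worlds: {w1, w2, w3, w4, w5, w6, w7}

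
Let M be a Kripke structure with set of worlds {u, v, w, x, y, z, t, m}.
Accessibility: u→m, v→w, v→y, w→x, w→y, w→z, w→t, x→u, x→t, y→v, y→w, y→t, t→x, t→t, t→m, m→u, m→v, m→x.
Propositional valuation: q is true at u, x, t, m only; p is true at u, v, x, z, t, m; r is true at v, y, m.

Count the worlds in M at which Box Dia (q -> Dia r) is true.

Recall that Box ψ holds at a world iff ψ holds at every accessible world, and Dia ψ holds iff ψ holds at some accessible world.
Let φ = Box Dia (q -> Dia r). Evaluate φ at each world:
  u (successors {m}): φ is true.
  v (successors {w, y}): φ is true.
  w (successors {x, y, z, t}): φ is false.
  x (successors {u, t}): φ is true.
  y (successors {v, w, t}): φ is true.
  z (successors ∅): φ is true.
  t (successors {x, t, m}): φ is true.
  m (successors {u, v, x}): φ is true.
For instance, at y:
  At y: Box Dia (q -> Dia r) requires Dia (q -> Dia r) at every successor {v, w, t}.
      At v: Dia (q -> Dia r) requires q -> Dia r at some successor in {w, y}.
        q -> Dia r holds at w, so Dia (q -> Dia r) is true at v.
      At w: Dia (q -> Dia r) requires q -> Dia r at some successor in {x, y, z, t}.
        q -> Dia r holds at y, so Dia (q -> Dia r) is true at w.
      At t: Dia (q -> Dia r) requires q -> Dia r at some successor in {x, t, m}.
        q -> Dia r holds at t, so Dia (q -> Dia r) is true at t.
  So Box Dia (q -> Dia r) is true at y.
Satisfying worlds: {u, v, x, y, z, t, m}

7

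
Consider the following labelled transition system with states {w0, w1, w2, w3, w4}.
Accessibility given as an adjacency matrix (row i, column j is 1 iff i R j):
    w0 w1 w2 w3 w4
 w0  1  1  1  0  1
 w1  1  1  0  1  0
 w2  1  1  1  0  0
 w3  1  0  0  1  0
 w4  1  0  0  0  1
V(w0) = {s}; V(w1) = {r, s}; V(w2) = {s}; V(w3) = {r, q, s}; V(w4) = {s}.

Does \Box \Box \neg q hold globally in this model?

No

Let φ = \Box \Box \neg q. Evaluate φ at each world:
  w0 (successors {w0, w1, w2, w4}): φ is false.
  w1 (successors {w0, w1, w3}): φ is false.
  w2 (successors {w0, w1, w2}): φ is false.
  w3 (successors {w0, w3}): φ is false.
  w4 (successors {w0, w4}): φ is true.
Detail at w0 (counterexample):
  At w0: \Box \Box \neg q requires \Box \neg q at every successor {w0, w1, w2, w4}.
    \Box \neg q fails at w1, so \Box \Box \neg q is false at w0.
      At w1: \Box \neg q requires \neg q at every successor {w0, w1, w3}.
        \neg q fails at w3, so \Box \neg q is false at w1.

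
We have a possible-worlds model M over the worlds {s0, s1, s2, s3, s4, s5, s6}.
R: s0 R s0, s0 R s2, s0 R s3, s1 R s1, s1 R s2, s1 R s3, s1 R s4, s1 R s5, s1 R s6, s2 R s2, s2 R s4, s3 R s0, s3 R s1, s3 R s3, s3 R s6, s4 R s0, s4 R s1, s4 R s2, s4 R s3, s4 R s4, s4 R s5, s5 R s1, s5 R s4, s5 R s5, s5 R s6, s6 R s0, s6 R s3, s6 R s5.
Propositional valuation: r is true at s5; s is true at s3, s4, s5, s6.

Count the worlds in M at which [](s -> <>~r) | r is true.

7

Let φ = [](s -> <>~r) | r. Evaluate φ at each world:
  s0 (successors {s0, s2, s3}): φ is true.
  s1 (successors {s1, s2, s3, s4, s5, s6}): φ is true.
  s2 (successors {s2, s4}): φ is true.
  s3 (successors {s0, s1, s3, s6}): φ is true.
  s4 (successors {s0, s1, s2, s3, s4, s5}): φ is true.
  s5 (successors {s1, s4, s5, s6}): φ is true.
  s6 (successors {s0, s3, s5}): φ is true.
For instance, at s2:
  At s2: [](s -> <>~r) is true, r is false, so [](s -> <>~r) | r is true.
    At s2: [](s -> <>~r) requires s -> <>~r at every successor {s2, s4}.
      At s2: s -> <>~r is true.
      At s4: s -> <>~r is true.
    So [](s -> <>~r) is true at s2.
Satisfying worlds: {s0, s1, s2, s3, s4, s5, s6}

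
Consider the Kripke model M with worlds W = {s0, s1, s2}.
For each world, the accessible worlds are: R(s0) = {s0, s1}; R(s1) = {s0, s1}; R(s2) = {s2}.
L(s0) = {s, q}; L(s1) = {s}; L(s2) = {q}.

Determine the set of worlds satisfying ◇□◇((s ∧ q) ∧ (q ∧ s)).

s0, s1

Recall that □ψ holds at a world iff ψ holds at every accessible world, and ◇ψ holds iff ψ holds at some accessible world.
Let φ = ◇□◇((s ∧ q) ∧ (q ∧ s)). Evaluate φ at each world:
  s0 (successors {s0, s1}): φ is true.
  s1 (successors {s0, s1}): φ is true.
  s2 (successors {s2}): φ is false.
For instance, at s2:
  At s2: ◇□◇((s ∧ q) ∧ (q ∧ s)) requires □◇((s ∧ q) ∧ (q ∧ s)) at some successor in {s2}.
    At s2: □◇((s ∧ q) ∧ (q ∧ s)) is false.
  So ◇□◇((s ∧ q) ∧ (q ∧ s)) is false at s2.
Satisfying worlds: {s0, s1}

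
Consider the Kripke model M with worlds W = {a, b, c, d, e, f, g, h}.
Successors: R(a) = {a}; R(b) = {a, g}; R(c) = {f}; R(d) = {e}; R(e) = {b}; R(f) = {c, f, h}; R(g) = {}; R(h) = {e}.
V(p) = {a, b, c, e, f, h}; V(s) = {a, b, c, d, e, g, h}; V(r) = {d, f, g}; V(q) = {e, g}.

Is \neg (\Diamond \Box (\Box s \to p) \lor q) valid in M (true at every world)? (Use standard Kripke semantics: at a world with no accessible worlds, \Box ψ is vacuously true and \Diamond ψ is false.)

Let φ = \neg (\Diamond \Box (\Box s \to p) \lor q). Evaluate φ at each world:
  a (successors {a}): φ is false.
  b (successors {a, g}): φ is false.
  c (successors {f}): φ is false.
  d (successors {e}): φ is false.
  e (successors {b}): φ is false.
  f (successors {c, f, h}): φ is false.
  g (successors ∅): φ is false.
  h (successors {e}): φ is false.
Detail at a (counterexample):
  At a: \Diamond \Box (\Box s \to p) \lor q is true, so \neg (\Diamond \Box (\Box s \to p) \lor q) is false.
    At a: \Diamond \Box (\Box s \to p) is true, q is false, so \Diamond \Box (\Box s \to p) \lor q is true.
      At a: \Diamond \Box (\Box s \to p) requires \Box (\Box s \to p) at some successor in {a}.
        \Box (\Box s \to p) holds at a, so \Diamond \Box (\Box s \to p) is true at a.

No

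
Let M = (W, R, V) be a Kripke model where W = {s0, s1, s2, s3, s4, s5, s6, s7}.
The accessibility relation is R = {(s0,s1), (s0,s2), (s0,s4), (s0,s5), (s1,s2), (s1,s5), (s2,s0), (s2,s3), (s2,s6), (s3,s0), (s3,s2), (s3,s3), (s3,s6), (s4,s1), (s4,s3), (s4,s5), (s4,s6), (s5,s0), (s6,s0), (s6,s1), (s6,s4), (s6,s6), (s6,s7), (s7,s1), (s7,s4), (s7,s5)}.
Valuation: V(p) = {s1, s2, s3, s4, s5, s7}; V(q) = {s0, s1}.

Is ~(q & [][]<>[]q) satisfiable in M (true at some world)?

Yes

Let φ = ~(q & [][]<>[]q). Evaluate φ at each world:
  s0 (successors {s1, s2, s4, s5}): φ is true.
  s1 (successors {s2, s5}): φ is true.
  s2 (successors {s0, s3, s6}): φ is true.
  s3 (successors {s0, s2, s3, s6}): φ is true.
  s4 (successors {s1, s3, s5, s6}): φ is true.
  s5 (successors {s0}): φ is true.
  s6 (successors {s0, s1, s4, s6, s7}): φ is true.
  s7 (successors {s1, s4, s5}): φ is true.
Detail at s0 (witness):
  At s0: q & [][]<>[]q is false, so ~(q & [][]<>[]q) is true.
    At s0: q is true, [][]<>[]q is false, so q & [][]<>[]q is false.
      At s0: [][]<>[]q requires []<>[]q at every successor {s1, s2, s4, s5}.
        []<>[]q fails at s1, so [][]<>[]q is false at s0.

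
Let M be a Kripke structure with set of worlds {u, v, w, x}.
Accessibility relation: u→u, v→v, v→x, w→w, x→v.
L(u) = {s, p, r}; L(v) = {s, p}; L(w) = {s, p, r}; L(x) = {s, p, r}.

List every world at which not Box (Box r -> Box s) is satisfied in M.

Let φ = not Box (Box r -> Box s). Evaluate φ at each world:
  u (successors {u}): φ is false.
  v (successors {v, x}): φ is false.
  w (successors {w}): φ is false.
  x (successors {v}): φ is false.
For instance, at v:
  At v: Box (Box r -> Box s) is true, so not Box (Box r -> Box s) is false.
    At v: Box (Box r -> Box s) requires Box r -> Box s at every successor {v, x}.
      At v: Box r -> Box s is true.
      At x: Box r -> Box s is true.
    So Box (Box r -> Box s) is true at v.
Satisfying worlds: none.

none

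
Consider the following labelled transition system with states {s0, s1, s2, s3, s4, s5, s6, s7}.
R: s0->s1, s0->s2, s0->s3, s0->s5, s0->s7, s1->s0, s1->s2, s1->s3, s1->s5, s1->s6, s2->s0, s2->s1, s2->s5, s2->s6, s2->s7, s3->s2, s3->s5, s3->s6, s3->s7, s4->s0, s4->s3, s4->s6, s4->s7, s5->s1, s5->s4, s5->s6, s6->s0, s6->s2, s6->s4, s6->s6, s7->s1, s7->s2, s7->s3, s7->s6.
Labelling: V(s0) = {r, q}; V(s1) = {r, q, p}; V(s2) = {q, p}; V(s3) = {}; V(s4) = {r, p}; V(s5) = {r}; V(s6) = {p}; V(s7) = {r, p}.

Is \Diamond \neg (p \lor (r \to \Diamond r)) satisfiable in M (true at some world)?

No

Recall that \Diamond ψ holds at a world iff ψ holds at some accessible world.
Let φ = \Diamond \neg (p \lor (r \to \Diamond r)). Evaluate φ at each world:
  s0 (successors {s1, s2, s3, s5, s7}): φ is false.
  s1 (successors {s0, s2, s3, s5, s6}): φ is false.
  s2 (successors {s0, s1, s5, s6, s7}): φ is false.
  s3 (successors {s2, s5, s6, s7}): φ is false.
  s4 (successors {s0, s3, s6, s7}): φ is false.
  s5 (successors {s1, s4, s6}): φ is false.
  s6 (successors {s0, s2, s4, s6}): φ is false.
  s7 (successors {s1, s2, s3, s6}): φ is false.
For instance, at s2:
  At s2: \Diamond \neg (p \lor (r \to \Diamond r)) requires \neg (p \lor (r \to \Diamond r)) at some successor in {s0, s1, s5, s6, s7}.
    At s0: \neg (p \lor (r \to \Diamond r)) is false.
    At s1: \neg (p \lor (r \to \Diamond r)) is false.
    At s5: \neg (p \lor (r \to \Diamond r)) is false.
    At s6: \neg (p \lor (r \to \Diamond r)) is false.
    At s7: \neg (p \lor (r \to \Diamond r)) is false.
  So \Diamond \neg (p \lor (r \to \Diamond r)) is false at s2.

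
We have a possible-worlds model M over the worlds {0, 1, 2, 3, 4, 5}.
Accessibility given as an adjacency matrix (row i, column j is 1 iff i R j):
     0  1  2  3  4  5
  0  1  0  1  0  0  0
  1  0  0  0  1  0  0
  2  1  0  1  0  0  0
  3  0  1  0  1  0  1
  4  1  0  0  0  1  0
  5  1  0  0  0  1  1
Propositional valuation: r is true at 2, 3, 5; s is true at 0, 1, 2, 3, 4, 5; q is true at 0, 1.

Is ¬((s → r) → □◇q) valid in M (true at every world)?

Recall that □ψ holds at a world iff ψ holds at every accessible world, and ◇ψ holds iff ψ holds at some accessible world.
Let φ = ¬((s → r) → □◇q). Evaluate φ at each world:
  0 (successors {0, 2}): φ is false.
  1 (successors {3}): φ is false.
  2 (successors {0, 2}): φ is false.
  3 (successors {1, 3, 5}): φ is true.
  4 (successors {0, 4}): φ is false.
  5 (successors {0, 4, 5}): φ is false.
Detail at 0 (counterexample):
  At 0: (s → r) → □◇q is true, so ¬((s → r) → □◇q) is false.
    At 0: s → r is false, □◇q is true, so (s → r) → □◇q is true.
      At 0: □◇q requires ◇q at every successor {0, 2}.
        At 0: ◇q is true.
        At 2: ◇q is true.
      So □◇q is true at 0.

No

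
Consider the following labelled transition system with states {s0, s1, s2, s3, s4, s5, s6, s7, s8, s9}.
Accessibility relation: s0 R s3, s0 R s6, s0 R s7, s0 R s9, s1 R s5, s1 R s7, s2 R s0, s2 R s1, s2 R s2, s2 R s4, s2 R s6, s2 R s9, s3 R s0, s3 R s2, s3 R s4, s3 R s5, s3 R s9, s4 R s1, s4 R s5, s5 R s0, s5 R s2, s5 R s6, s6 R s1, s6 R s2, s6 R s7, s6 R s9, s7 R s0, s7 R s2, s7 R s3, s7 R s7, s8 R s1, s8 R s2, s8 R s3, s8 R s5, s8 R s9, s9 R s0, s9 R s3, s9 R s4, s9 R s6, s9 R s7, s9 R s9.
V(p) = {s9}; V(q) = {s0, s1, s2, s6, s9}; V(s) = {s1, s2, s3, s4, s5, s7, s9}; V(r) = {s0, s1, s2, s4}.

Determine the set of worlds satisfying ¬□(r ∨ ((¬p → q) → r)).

Let φ = ¬□(r ∨ ((¬p → q) → r)). Evaluate φ at each world:
  s0 (successors {s3, s6, s7, s9}): φ is true.
  s1 (successors {s5, s7}): φ is false.
  s2 (successors {s0, s1, s2, s4, s6, s9}): φ is true.
  s3 (successors {s0, s2, s4, s5, s9}): φ is true.
  s4 (successors {s1, s5}): φ is false.
  s5 (successors {s0, s2, s6}): φ is true.
  s6 (successors {s1, s2, s7, s9}): φ is true.
  s7 (successors {s0, s2, s3, s7}): φ is false.
  s8 (successors {s1, s2, s3, s5, s9}): φ is true.
  s9 (successors {s0, s3, s4, s6, s7, s9}): φ is true.
For instance, at s6:
  At s6: □(r ∨ ((¬p → q) → r)) is false, so ¬□(r ∨ ((¬p → q) → r)) is true.
    At s6: □(r ∨ ((¬p → q) → r)) requires r ∨ ((¬p → q) → r) at every successor {s1, s2, s7, s9}.
      r ∨ ((¬p → q) → r) fails at s9, so □(r ∨ ((¬p → q) → r)) is false at s6.
Satisfying worlds: {s0, s2, s3, s5, s6, s8, s9}

s0, s2, s3, s5, s6, s8, s9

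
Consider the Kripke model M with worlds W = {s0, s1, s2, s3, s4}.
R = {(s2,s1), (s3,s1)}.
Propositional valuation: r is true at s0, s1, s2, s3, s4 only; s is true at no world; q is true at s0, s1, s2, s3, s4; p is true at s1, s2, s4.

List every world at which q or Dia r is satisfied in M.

s0, s1, s2, s3, s4

Recall that Dia ψ holds at a world iff ψ holds at some accessible world.
Let φ = q or Dia r. Evaluate φ at each world:
  s0 (successors ∅): φ is true.
  s1 (successors ∅): φ is true.
  s2 (successors {s1}): φ is true.
  s3 (successors {s1}): φ is true.
  s4 (successors ∅): φ is true.
For instance, at s3:
  At s3: q is true, Dia r is true, so q or Dia r is true.
    At s3: Dia r requires r at some successor in {s1}.
      r holds at s1, so Dia r is true at s3.
Satisfying worlds: {s0, s1, s2, s3, s4}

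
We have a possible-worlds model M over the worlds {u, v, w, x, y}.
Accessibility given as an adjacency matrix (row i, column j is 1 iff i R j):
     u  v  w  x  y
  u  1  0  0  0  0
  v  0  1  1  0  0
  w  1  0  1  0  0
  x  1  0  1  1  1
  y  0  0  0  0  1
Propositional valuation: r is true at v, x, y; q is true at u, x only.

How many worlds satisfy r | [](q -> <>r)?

Let φ = r | [](q -> <>r). Evaluate φ at each world:
  u (successors {u}): φ is false.
  v (successors {v, w}): φ is true.
  w (successors {u, w}): φ is false.
  x (successors {u, w, x, y}): φ is true.
  y (successors {y}): φ is true.
For instance, at w:
  At w: r is false, [](q -> <>r) is false, so r | [](q -> <>r) is false.
    At w: [](q -> <>r) requires q -> <>r at every successor {u, w}.
      q -> <>r fails at u, so [](q -> <>r) is false at w.
Satisfying worlds: {v, x, y}

3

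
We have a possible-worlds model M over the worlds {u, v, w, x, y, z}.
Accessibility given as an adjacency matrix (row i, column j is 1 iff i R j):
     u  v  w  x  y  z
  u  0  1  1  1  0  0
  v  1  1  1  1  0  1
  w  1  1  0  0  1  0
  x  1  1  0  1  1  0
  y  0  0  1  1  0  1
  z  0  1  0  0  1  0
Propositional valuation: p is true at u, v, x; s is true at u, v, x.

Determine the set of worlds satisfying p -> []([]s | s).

w, y, z

Recall that []ψ holds at a world iff ψ holds at every accessible world, and <>ψ holds iff ψ holds at some accessible world.
Let φ = p -> []([]s | s). Evaluate φ at each world:
  u (successors {v, w, x}): φ is false.
  v (successors {u, v, w, x, z}): φ is false.
  w (successors {u, v, y}): φ is true.
  x (successors {u, v, x, y}): φ is false.
  y (successors {w, x, z}): φ is true.
  z (successors {v, y}): φ is true.
For instance, at u:
  At u: p is true, []([]s | s) is false, so p -> []([]s | s) is false.
    At u: []([]s | s) requires []s | s at every successor {v, w, x}.
      []s | s fails at w, so []([]s | s) is false at u.
Satisfying worlds: {w, y, z}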